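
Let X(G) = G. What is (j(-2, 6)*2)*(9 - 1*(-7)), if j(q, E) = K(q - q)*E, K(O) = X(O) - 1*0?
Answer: 0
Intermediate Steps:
K(O) = O (K(O) = O - 1*0 = O + 0 = O)
j(q, E) = 0 (j(q, E) = (q - q)*E = 0*E = 0)
(j(-2, 6)*2)*(9 - 1*(-7)) = (0*2)*(9 - 1*(-7)) = 0*(9 + 7) = 0*16 = 0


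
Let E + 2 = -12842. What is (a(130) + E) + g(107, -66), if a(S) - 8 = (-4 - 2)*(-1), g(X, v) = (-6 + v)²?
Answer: -7646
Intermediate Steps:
a(S) = 14 (a(S) = 8 + (-4 - 2)*(-1) = 8 - 6*(-1) = 8 + 6 = 14)
E = -12844 (E = -2 - 12842 = -12844)
(a(130) + E) + g(107, -66) = (14 - 12844) + (-6 - 66)² = -12830 + (-72)² = -12830 + 5184 = -7646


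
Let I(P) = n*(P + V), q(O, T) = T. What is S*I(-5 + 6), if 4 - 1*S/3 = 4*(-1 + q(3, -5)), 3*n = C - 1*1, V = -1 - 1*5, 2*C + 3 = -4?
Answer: 630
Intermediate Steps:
C = -7/2 (C = -3/2 + (½)*(-4) = -3/2 - 2 = -7/2 ≈ -3.5000)
V = -6 (V = -1 - 5 = -6)
n = -3/2 (n = (-7/2 - 1*1)/3 = (-7/2 - 1)/3 = (⅓)*(-9/2) = -3/2 ≈ -1.5000)
I(P) = 9 - 3*P/2 (I(P) = -3*(P - 6)/2 = -3*(-6 + P)/2 = 9 - 3*P/2)
S = 84 (S = 12 - 12*(-1 - 5) = 12 - 12*(-6) = 12 - 3*(-24) = 12 + 72 = 84)
S*I(-5 + 6) = 84*(9 - 3*(-5 + 6)/2) = 84*(9 - 3/2*1) = 84*(9 - 3/2) = 84*(15/2) = 630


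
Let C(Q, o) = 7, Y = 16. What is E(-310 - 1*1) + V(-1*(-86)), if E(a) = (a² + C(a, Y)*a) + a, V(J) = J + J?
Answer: 94405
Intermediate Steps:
V(J) = 2*J
E(a) = a² + 8*a (E(a) = (a² + 7*a) + a = a² + 8*a)
E(-310 - 1*1) + V(-1*(-86)) = (-310 - 1*1)*(8 + (-310 - 1*1)) + 2*(-1*(-86)) = (-310 - 1)*(8 + (-310 - 1)) + 2*86 = -311*(8 - 311) + 172 = -311*(-303) + 172 = 94233 + 172 = 94405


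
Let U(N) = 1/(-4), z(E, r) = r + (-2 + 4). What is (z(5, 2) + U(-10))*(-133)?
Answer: -1995/4 ≈ -498.75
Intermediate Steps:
z(E, r) = 2 + r (z(E, r) = r + 2 = 2 + r)
U(N) = -¼
(z(5, 2) + U(-10))*(-133) = ((2 + 2) - ¼)*(-133) = (4 - ¼)*(-133) = (15/4)*(-133) = -1995/4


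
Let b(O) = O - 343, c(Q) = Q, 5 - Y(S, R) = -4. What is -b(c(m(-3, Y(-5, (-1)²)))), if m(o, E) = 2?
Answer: 341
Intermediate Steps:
Y(S, R) = 9 (Y(S, R) = 5 - 1*(-4) = 5 + 4 = 9)
b(O) = -343 + O
-b(c(m(-3, Y(-5, (-1)²)))) = -(-343 + 2) = -1*(-341) = 341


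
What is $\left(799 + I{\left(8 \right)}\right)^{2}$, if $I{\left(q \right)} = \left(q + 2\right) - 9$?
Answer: $640000$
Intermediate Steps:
$I{\left(q \right)} = -7 + q$ ($I{\left(q \right)} = \left(2 + q\right) - 9 = -7 + q$)
$\left(799 + I{\left(8 \right)}\right)^{2} = \left(799 + \left(-7 + 8\right)\right)^{2} = \left(799 + 1\right)^{2} = 800^{2} = 640000$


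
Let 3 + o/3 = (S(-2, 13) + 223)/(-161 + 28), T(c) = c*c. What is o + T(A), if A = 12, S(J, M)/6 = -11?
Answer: 17484/133 ≈ 131.46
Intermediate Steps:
S(J, M) = -66 (S(J, M) = 6*(-11) = -66)
T(c) = c²
o = -1668/133 (o = -9 + 3*((-66 + 223)/(-161 + 28)) = -9 + 3*(157/(-133)) = -9 + 3*(157*(-1/133)) = -9 + 3*(-157/133) = -9 - 471/133 = -1668/133 ≈ -12.541)
o + T(A) = -1668/133 + 12² = -1668/133 + 144 = 17484/133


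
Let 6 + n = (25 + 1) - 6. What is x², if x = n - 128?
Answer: 12996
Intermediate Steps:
n = 14 (n = -6 + ((25 + 1) - 6) = -6 + (26 - 6) = -6 + 20 = 14)
x = -114 (x = 14 - 128 = -114)
x² = (-114)² = 12996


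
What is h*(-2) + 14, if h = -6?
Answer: 26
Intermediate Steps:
h*(-2) + 14 = -6*(-2) + 14 = 12 + 14 = 26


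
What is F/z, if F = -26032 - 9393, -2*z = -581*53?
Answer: -70850/30793 ≈ -2.3008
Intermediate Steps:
z = 30793/2 (z = -(-581)*53/2 = -½*(-30793) = 30793/2 ≈ 15397.)
F = -35425
F/z = -35425/30793/2 = -35425*2/30793 = -70850/30793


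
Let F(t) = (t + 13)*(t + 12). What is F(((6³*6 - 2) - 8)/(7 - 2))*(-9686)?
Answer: -17613467956/25 ≈ -7.0454e+8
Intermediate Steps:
F(t) = (12 + t)*(13 + t) (F(t) = (13 + t)*(12 + t) = (12 + t)*(13 + t))
F(((6³*6 - 2) - 8)/(7 - 2))*(-9686) = (156 + (((6³*6 - 2) - 8)/(7 - 2))² + 25*(((6³*6 - 2) - 8)/(7 - 2)))*(-9686) = (156 + (((216*6 - 2) - 8)/5)² + 25*(((216*6 - 2) - 8)/5))*(-9686) = (156 + (((1296 - 2) - 8)*(⅕))² + 25*(((1296 - 2) - 8)*(⅕)))*(-9686) = (156 + ((1294 - 8)*(⅕))² + 25*((1294 - 8)*(⅕)))*(-9686) = (156 + (1286*(⅕))² + 25*(1286*(⅕)))*(-9686) = (156 + (1286/5)² + 25*(1286/5))*(-9686) = (156 + 1653796/25 + 6430)*(-9686) = (1818446/25)*(-9686) = -17613467956/25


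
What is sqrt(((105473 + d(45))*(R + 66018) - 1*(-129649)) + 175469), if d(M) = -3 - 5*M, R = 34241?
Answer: 19*sqrt(29230093) ≈ 1.0272e+5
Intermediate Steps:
sqrt(((105473 + d(45))*(R + 66018) - 1*(-129649)) + 175469) = sqrt(((105473 + (-3 - 5*45))*(34241 + 66018) - 1*(-129649)) + 175469) = sqrt(((105473 + (-3 - 225))*100259 + 129649) + 175469) = sqrt(((105473 - 228)*100259 + 129649) + 175469) = sqrt((105245*100259 + 129649) + 175469) = sqrt((10551758455 + 129649) + 175469) = sqrt(10551888104 + 175469) = sqrt(10552063573) = 19*sqrt(29230093)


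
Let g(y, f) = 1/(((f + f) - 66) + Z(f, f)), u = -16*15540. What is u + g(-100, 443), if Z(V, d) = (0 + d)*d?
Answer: -48999236159/197069 ≈ -2.4864e+5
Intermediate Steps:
Z(V, d) = d² (Z(V, d) = d*d = d²)
u = -248640
g(y, f) = 1/(-66 + f² + 2*f) (g(y, f) = 1/(((f + f) - 66) + f²) = 1/((2*f - 66) + f²) = 1/((-66 + 2*f) + f²) = 1/(-66 + f² + 2*f))
u + g(-100, 443) = -248640 + 1/(-66 + 443² + 2*443) = -248640 + 1/(-66 + 196249 + 886) = -248640 + 1/197069 = -48999236159/197069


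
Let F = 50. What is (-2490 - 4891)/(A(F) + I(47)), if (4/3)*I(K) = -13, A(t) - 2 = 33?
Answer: -29524/101 ≈ -292.32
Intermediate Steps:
A(t) = 35 (A(t) = 2 + 33 = 35)
I(K) = -39/4 (I(K) = (¾)*(-13) = -39/4)
(-2490 - 4891)/(A(F) + I(47)) = (-2490 - 4891)/(35 - 39/4) = -7381/101/4 = -7381*4/101 = -29524/101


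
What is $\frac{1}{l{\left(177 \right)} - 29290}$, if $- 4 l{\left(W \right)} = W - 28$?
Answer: $- \frac{4}{117309} \approx -3.4098 \cdot 10^{-5}$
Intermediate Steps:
$l{\left(W \right)} = 7 - \frac{W}{4}$ ($l{\left(W \right)} = - \frac{W - 28}{4} = - \frac{-28 + W}{4} = 7 - \frac{W}{4}$)
$\frac{1}{l{\left(177 \right)} - 29290} = \frac{1}{\left(7 - \frac{177}{4}\right) - 29290} = \frac{1}{- \frac{149}{4} - 29290} = \frac{1}{- \frac{117309}{4}} = - \frac{4}{117309}$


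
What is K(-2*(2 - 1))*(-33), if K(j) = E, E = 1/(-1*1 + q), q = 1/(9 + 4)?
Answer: 143/4 ≈ 35.750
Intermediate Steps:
q = 1/13 ≈ 0.076923
E = -13/12 (E = 1/(-1*1 + 1/13) = 1/(-1 + 1/13) = 1/(-12/13) = -13/12 ≈ -1.0833)
K(j) = -13/12
K(-2*(2 - 1))*(-33) = -13/12*(-33) = 143/4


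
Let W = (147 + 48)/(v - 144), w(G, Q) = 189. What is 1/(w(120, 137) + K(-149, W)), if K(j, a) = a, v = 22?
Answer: 122/22863 ≈ 0.0053361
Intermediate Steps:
W = -195/122 (W = (147 + 48)/(22 - 144) = 195/(-122) = 195*(-1/122) = -195/122 ≈ -1.5984)
1/(w(120, 137) + K(-149, W)) = 1/(189 - 195/122) = 1/(22863/122) = 122/22863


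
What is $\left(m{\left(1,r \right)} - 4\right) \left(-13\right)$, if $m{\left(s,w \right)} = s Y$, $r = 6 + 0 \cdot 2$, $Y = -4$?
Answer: $104$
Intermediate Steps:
$r = 6$ ($r = 6 + 0 = 6$)
$m{\left(s,w \right)} = - 4 s$ ($m{\left(s,w \right)} = s \left(-4\right) = - 4 s$)
$\left(m{\left(1,r \right)} - 4\right) \left(-13\right) = \left(\left(-4\right) 1 - 4\right) \left(-13\right) = \left(-4 - 4\right) \left(-13\right) = \left(-8\right) \left(-13\right) = 104$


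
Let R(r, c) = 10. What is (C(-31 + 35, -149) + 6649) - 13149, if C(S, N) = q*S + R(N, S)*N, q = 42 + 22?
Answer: -7734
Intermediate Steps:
q = 64
C(S, N) = 10*N + 64*S (C(S, N) = 64*S + 10*N = 10*N + 64*S)
(C(-31 + 35, -149) + 6649) - 13149 = ((10*(-149) + 64*(-31 + 35)) + 6649) - 13149 = ((-1490 + 64*4) + 6649) - 13149 = ((-1490 + 256) + 6649) - 13149 = (-1234 + 6649) - 13149 = 5415 - 13149 = -7734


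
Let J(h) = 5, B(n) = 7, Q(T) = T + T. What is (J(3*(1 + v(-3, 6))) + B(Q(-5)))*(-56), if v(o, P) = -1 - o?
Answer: -672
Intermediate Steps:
Q(T) = 2*T
(J(3*(1 + v(-3, 6))) + B(Q(-5)))*(-56) = (5 + 7)*(-56) = 12*(-56) = -672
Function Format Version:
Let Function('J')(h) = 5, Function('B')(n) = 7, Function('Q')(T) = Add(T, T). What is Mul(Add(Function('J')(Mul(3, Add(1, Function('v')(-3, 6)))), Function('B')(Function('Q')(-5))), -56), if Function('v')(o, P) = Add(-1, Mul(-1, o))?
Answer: -672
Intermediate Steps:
Function('Q')(T) = Mul(2, T)
Mul(Add(Function('J')(Mul(3, Add(1, Function('v')(-3, 6)))), Function('B')(Function('Q')(-5))), -56) = Mul(Add(5, 7), -56) = Mul(12, -56) = -672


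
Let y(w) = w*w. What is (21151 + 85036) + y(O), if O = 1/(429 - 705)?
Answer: 8088900913/76176 ≈ 1.0619e+5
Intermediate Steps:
O = -1/276 (O = 1/(-276) = -1/276 ≈ -0.0036232)
y(w) = w²
(21151 + 85036) + y(O) = (21151 + 85036) + (-1/276)² = 106187 + 1/76176 = 8088900913/76176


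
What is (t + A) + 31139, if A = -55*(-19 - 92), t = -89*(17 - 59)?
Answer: 40982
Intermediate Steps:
t = 3738 (t = -89*(-42) = 3738)
A = 6105 (A = -55*(-111) = 6105)
(t + A) + 31139 = (3738 + 6105) + 31139 = 9843 + 31139 = 40982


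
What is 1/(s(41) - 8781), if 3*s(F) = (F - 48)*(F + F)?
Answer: -3/26917 ≈ -0.00011145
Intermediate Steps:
s(F) = 2*F*(-48 + F)/3 (s(F) = ((F - 48)*(F + F))/3 = ((-48 + F)*(2*F))/3 = (2*F*(-48 + F))/3 = 2*F*(-48 + F)/3)
1/(s(41) - 8781) = 1/((⅔)*41*(-48 + 41) - 8781) = 1/((⅔)*41*(-7) - 8781) = 1/(-574/3 - 8781) = 1/(-26917/3) = -3/26917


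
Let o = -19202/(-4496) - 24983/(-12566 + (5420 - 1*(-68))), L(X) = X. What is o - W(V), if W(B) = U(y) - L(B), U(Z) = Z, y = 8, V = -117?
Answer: -932400169/7955672 ≈ -117.20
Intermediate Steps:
W(B) = 8 - B
o = 62058831/7955672 (o = -19202*(-1/4496) - 24983/(-12566 + (5420 + 68)) = 9601/2248 - 24983/(-12566 + 5488) = 9601/2248 - 24983/(-7078) = 9601/2248 - 24983*(-1/7078) = 9601/2248 + 24983/7078 = 62058831/7955672 ≈ 7.8006)
o - W(V) = 62058831/7955672 - (8 - 1*(-117)) = 62058831/7955672 - (8 + 117) = 62058831/7955672 - 1*125 = 62058831/7955672 - 125 = -932400169/7955672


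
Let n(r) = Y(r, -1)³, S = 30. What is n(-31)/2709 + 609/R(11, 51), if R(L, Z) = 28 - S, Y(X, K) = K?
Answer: -1649783/5418 ≈ -304.50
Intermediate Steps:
R(L, Z) = -2 (R(L, Z) = 28 - 1*30 = 28 - 30 = -2)
n(r) = -1 (n(r) = (-1)³ = -1)
n(-31)/2709 + 609/R(11, 51) = -1/2709 + 609/(-2) = -1*1/2709 + 609*(-½) = -1/2709 - 609/2 = -1649783/5418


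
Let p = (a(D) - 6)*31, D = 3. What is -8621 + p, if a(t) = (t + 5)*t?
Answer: -8063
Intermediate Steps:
a(t) = t*(5 + t) (a(t) = (5 + t)*t = t*(5 + t))
p = 558 (p = (3*(5 + 3) - 6)*31 = (3*8 - 6)*31 = (24 - 6)*31 = 18*31 = 558)
-8621 + p = -8621 + 558 = -8063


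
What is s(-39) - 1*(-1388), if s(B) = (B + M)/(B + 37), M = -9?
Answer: 1412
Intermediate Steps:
s(B) = (-9 + B)/(37 + B) (s(B) = (B - 9)/(B + 37) = (-9 + B)/(37 + B))
s(-39) - 1*(-1388) = (-9 - 39)/(37 - 39) - 1*(-1388) = -48/(-2) + 1388 = -½*(-48) + 1388 = 24 + 1388 = 1412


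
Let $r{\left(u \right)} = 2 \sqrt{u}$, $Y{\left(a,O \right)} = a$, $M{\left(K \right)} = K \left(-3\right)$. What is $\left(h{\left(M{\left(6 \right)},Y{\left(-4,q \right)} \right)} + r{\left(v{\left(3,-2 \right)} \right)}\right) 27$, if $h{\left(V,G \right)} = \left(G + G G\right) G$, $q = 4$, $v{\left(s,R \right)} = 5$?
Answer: $-1296 + 54 \sqrt{5} \approx -1175.3$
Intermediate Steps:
$M{\left(K \right)} = - 3 K$
$h{\left(V,G \right)} = G \left(G + G^{2}\right)$ ($h{\left(V,G \right)} = \left(G + G^{2}\right) G = G \left(G + G^{2}\right)$)
$\left(h{\left(M{\left(6 \right)},Y{\left(-4,q \right)} \right)} + r{\left(v{\left(3,-2 \right)} \right)}\right) 27 = \left(\left(-4\right)^{2} \left(1 - 4\right) + 2 \sqrt{5}\right) 27 = \left(16 \left(-3\right) + 2 \sqrt{5}\right) 27 = \left(-48 + 2 \sqrt{5}\right) 27 = -1296 + 54 \sqrt{5}$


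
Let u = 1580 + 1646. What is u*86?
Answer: 277436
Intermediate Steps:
u = 3226
u*86 = 3226*86 = 277436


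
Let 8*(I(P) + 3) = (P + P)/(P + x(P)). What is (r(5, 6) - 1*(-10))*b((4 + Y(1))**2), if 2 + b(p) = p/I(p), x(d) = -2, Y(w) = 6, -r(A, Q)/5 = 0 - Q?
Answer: -413520/269 ≈ -1537.3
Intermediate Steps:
r(A, Q) = 5*Q (r(A, Q) = -5*(0 - Q) = -(-5)*Q = 5*Q)
I(P) = -3 + P/(4*(-2 + P)) (I(P) = -3 + ((P + P)/(P - 2))/8 = -3 + ((2*P)/(-2 + P))/8 = -3 + (2*P/(-2 + P))/8 = -3 + P/(4*(-2 + P)))
b(p) = -2 + 4*p*(-2 + p)/(24 - 11*p) (b(p) = -2 + p/(((24 - 11*p)/(4*(-2 + p)))) = -2 + p*(4*(-2 + p)/(24 - 11*p)) = -2 + 4*p*(-2 + p)/(24 - 11*p))
(r(5, 6) - 1*(-10))*b((4 + Y(1))**2) = (5*6 - 1*(-10))*(2*(24 - 7*(4 + 6)**2 - 2*(4 + 6)**4)/(-24 + 11*(4 + 6)**2)) = (30 + 10)*(2*(24 - 7*10**2 - 2*(10**2)**2)/(-24 + 11*10**2)) = 40*(2*(24 - 7*100 - 2*100**2)/(-24 + 11*100)) = 40*(2*(24 - 700 - 2*10000)/(-24 + 1100)) = 40*(2*(24 - 700 - 20000)/1076) = 40*(2*(1/1076)*(-20676)) = 40*(-10338/269) = -413520/269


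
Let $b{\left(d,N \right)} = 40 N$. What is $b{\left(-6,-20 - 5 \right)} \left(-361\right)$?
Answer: $361000$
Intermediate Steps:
$b{\left(-6,-20 - 5 \right)} \left(-361\right) = 40 \left(-20 - 5\right) \left(-361\right) = 40 \left(-25\right) \left(-361\right) = \left(-1000\right) \left(-361\right) = 361000$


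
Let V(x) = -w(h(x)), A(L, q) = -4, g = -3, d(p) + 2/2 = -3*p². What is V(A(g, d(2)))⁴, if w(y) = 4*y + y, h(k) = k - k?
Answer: 0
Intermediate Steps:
h(k) = 0
d(p) = -1 - 3*p²
w(y) = 5*y
V(x) = 0 (V(x) = -5*0 = -1*0 = 0)
V(A(g, d(2)))⁴ = 0⁴ = 0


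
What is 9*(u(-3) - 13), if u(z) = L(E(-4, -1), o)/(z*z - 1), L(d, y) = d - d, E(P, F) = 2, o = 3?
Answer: -117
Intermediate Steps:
L(d, y) = 0
u(z) = 0 (u(z) = 0/(z*z - 1) = 0/(z**2 - 1) = 0/(-1 + z**2) = 0)
9*(u(-3) - 13) = 9*(0 - 13) = 9*(-13) = -117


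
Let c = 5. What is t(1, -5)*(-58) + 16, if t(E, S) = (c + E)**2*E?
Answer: -2072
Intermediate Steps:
t(E, S) = E*(5 + E)**2 (t(E, S) = (5 + E)**2*E = E*(5 + E)**2)
t(1, -5)*(-58) + 16 = (1*(5 + 1)**2)*(-58) + 16 = (1*6**2)*(-58) + 16 = (1*36)*(-58) + 16 = 36*(-58) + 16 = -2088 + 16 = -2072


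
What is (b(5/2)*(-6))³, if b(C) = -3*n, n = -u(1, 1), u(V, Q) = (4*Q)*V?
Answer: -373248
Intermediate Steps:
u(V, Q) = 4*Q*V
n = -4 ≈ -4.0000
b(C) = 12 (b(C) = -3*(-4) = 12)
(b(5/2)*(-6))³ = (12*(-6))³ = (-72)³ = -373248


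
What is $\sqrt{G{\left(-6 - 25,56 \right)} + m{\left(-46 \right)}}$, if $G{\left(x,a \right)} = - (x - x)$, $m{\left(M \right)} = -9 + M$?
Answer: $i \sqrt{55} \approx 7.4162 i$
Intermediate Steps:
$G{\left(x,a \right)} = 0$ ($G{\left(x,a \right)} = \left(-1\right) 0 = 0$)
$\sqrt{G{\left(-6 - 25,56 \right)} + m{\left(-46 \right)}} = \sqrt{0 - 55} = \sqrt{-55} = i \sqrt{55}$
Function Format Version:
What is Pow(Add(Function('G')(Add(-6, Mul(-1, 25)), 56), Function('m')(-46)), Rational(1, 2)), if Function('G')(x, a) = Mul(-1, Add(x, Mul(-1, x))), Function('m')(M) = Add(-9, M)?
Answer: Mul(I, Pow(55, Rational(1, 2))) ≈ Mul(7.4162, I)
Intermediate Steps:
Function('G')(x, a) = 0 (Function('G')(x, a) = Mul(-1, 0) = 0)
Pow(Add(Function('G')(Add(-6, Mul(-1, 25)), 56), Function('m')(-46)), Rational(1, 2)) = Pow(Add(0, Add(-9, -46)), Rational(1, 2)) = Pow(Add(0, -55), Rational(1, 2)) = Pow(-55, Rational(1, 2)) = Mul(I, Pow(55, Rational(1, 2)))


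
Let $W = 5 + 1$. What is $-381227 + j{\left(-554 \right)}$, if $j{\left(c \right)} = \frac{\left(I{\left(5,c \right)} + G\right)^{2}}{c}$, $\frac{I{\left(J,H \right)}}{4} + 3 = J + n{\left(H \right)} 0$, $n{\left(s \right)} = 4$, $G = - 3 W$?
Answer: $- \frac{105599929}{277} \approx -3.8123 \cdot 10^{5}$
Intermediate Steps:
$W = 6$
$G = -18$ ($G = \left(-3\right) 6 = -18$)
$I{\left(J,H \right)} = -12 + 4 J$ ($I{\left(J,H \right)} = -12 + 4 \left(J + 4 \cdot 0\right) = -12 + 4 \left(J + 0\right) = -12 + 4 J$)
$j{\left(c \right)} = \frac{100}{c}$ ($j{\left(c \right)} = \frac{\left(\left(-12 + 4 \cdot 5\right) - 18\right)^{2}}{c} = \frac{\left(\left(-12 + 20\right) - 18\right)^{2}}{c} = \frac{\left(8 - 18\right)^{2}}{c} = \frac{\left(-10\right)^{2}}{c} = \frac{100}{c}$)
$-381227 + j{\left(-554 \right)} = -381227 + \frac{100}{-554} = -381227 + 100 \left(- \frac{1}{554}\right) = -381227 - \frac{50}{277} = - \frac{105599929}{277}$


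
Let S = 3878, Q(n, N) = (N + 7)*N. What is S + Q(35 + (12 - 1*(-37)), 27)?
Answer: 4796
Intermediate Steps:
Q(n, N) = N*(7 + N) (Q(n, N) = (7 + N)*N = N*(7 + N))
S + Q(35 + (12 - 1*(-37)), 27) = 3878 + 27*(7 + 27) = 3878 + 27*34 = 3878 + 918 = 4796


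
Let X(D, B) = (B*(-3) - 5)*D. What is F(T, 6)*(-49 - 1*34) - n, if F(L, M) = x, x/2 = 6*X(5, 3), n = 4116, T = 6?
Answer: 65604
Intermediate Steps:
X(D, B) = D*(-5 - 3*B) (X(D, B) = (-3*B - 5)*D = (-5 - 3*B)*D = D*(-5 - 3*B))
x = -840 (x = 2*(6*(-1*5*(5 + 3*3))) = 2*(6*(-1*5*(5 + 9))) = 2*(6*(-1*5*14)) = 2*(6*(-70)) = 2*(-420) = -840)
F(L, M) = -840
F(T, 6)*(-49 - 1*34) - n = -840*(-49 - 1*34) - 1*4116 = -840*(-49 - 34) - 4116 = -840*(-83) - 4116 = 69720 - 4116 = 65604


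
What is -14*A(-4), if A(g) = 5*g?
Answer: 280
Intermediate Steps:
-14*A(-4) = -70*(-4) = -14*(-20) = 280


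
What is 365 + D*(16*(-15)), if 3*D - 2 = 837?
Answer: -66755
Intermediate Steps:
D = 839/3 (D = ⅔ + (⅓)*837 = ⅔ + 279 = 839/3 ≈ 279.67)
365 + D*(16*(-15)) = 365 + 839*(16*(-15))/3 = 365 + (839/3)*(-240) = 365 - 67120 = -66755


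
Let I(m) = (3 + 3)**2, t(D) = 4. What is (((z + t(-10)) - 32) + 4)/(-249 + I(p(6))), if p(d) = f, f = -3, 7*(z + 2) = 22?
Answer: 160/1491 ≈ 0.10731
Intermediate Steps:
z = 8/7 (z = -2 + (1/7)*22 = -2 + 22/7 = 8/7 ≈ 1.1429)
p(d) = -3
I(m) = 36 (I(m) = 6**2 = 36)
(((z + t(-10)) - 32) + 4)/(-249 + I(p(6))) = (((8/7 + 4) - 32) + 4)/(-249 + 36) = ((36/7 - 32) + 4)/(-213) = (-188/7 + 4)*(-1/213) = -160/7*(-1/213) = 160/1491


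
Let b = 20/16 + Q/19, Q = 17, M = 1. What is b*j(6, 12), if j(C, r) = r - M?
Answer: 1793/76 ≈ 23.592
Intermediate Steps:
j(C, r) = -1 + r (j(C, r) = r - 1*1 = r - 1 = -1 + r)
b = 163/76 (b = 20/16 + 17/19 = 20*(1/16) + 17*(1/19) = 5/4 + 17/19 = 163/76 ≈ 2.1447)
b*j(6, 12) = 163*(-1 + 12)/76 = (163/76)*11 = 1793/76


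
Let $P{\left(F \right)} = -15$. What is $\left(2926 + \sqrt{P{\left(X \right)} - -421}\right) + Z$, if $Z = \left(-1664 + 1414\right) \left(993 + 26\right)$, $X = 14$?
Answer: $-251824 + \sqrt{406} \approx -2.518 \cdot 10^{5}$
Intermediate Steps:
$Z = -254750$ ($Z = \left(-250\right) 1019 = -254750$)
$\left(2926 + \sqrt{P{\left(X \right)} - -421}\right) + Z = \left(2926 + \sqrt{-15 - -421}\right) - 254750 = \left(2926 + \sqrt{-15 + \left(-136 + 557\right)}\right) - 254750 = \left(2926 + \sqrt{-15 + 421}\right) - 254750 = \left(2926 + \sqrt{406}\right) - 254750 = -251824 + \sqrt{406}$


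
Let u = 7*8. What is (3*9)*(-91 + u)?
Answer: -945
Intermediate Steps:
u = 56
(3*9)*(-91 + u) = (3*9)*(-91 + 56) = 27*(-35) = -945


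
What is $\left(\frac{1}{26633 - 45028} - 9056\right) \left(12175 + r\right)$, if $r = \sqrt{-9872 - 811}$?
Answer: $- \frac{405634769635}{3679} - \frac{499755363 i \sqrt{1187}}{18395} \approx -1.1026 \cdot 10^{8} - 9.3602 \cdot 10^{5} i$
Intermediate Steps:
$r = 3 i \sqrt{1187}$ ($r = \sqrt{-10683} = 3 i \sqrt{1187} \approx 103.36 i$)
$\left(\frac{1}{26633 - 45028} - 9056\right) \left(12175 + r\right) = \left(\frac{1}{26633 - 45028} - 9056\right) \left(12175 + 3 i \sqrt{1187}\right) = \left(\frac{1}{-18395} - 9056\right) \left(12175 + 3 i \sqrt{1187}\right) = \left(- \frac{1}{18395} - 9056\right) \left(12175 + 3 i \sqrt{1187}\right) = - \frac{166585121 \left(12175 + 3 i \sqrt{1187}\right)}{18395} = - \frac{405634769635}{3679} - \frac{499755363 i \sqrt{1187}}{18395}$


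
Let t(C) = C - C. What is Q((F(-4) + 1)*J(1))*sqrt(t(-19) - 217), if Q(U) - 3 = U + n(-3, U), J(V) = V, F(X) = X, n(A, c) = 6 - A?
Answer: 9*I*sqrt(217) ≈ 132.58*I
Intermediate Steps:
Q(U) = 12 + U (Q(U) = 3 + (U + (6 - 1*(-3))) = 3 + (U + (6 + 3)) = 3 + (U + 9) = 3 + (9 + U) = 12 + U)
t(C) = 0
Q((F(-4) + 1)*J(1))*sqrt(t(-19) - 217) = (12 + (-4 + 1)*1)*sqrt(0 - 217) = (12 - 3*1)*sqrt(-217) = (12 - 3)*(I*sqrt(217)) = 9*(I*sqrt(217)) = 9*I*sqrt(217)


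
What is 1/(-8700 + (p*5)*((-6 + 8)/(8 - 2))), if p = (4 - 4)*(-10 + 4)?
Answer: -1/8700 ≈ -0.00011494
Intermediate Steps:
p = 0 (p = 0*(-6) = 0)
1/(-8700 + (p*5)*((-6 + 8)/(8 - 2))) = 1/(-8700 + (0*5)*((-6 + 8)/(8 - 2))) = 1/(-8700 + 0*(2/6)) = 1/(-8700 + 0*(2*(⅙))) = 1/(-8700 + 0*(⅓)) = 1/(-8700 + 0) = 1/(-8700) = -1/8700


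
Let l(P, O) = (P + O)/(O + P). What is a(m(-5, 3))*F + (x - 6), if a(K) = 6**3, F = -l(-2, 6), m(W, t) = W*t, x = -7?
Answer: -229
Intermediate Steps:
l(P, O) = 1 (l(P, O) = (O + P)/(O + P) = 1)
F = -1 (F = -1*1 = -1)
a(K) = 216
a(m(-5, 3))*F + (x - 6) = 216*(-1) + (-7 - 6) = -216 - 13 = -229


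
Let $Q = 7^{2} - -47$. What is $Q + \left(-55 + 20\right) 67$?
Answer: $-2249$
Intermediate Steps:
$Q = 96$ ($Q = 49 + 47 = 96$)
$Q + \left(-55 + 20\right) 67 = 96 + \left(-55 + 20\right) 67 = 96 - 2345 = -2249$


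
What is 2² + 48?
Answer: 52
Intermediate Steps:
2² + 48 = 4 + 48 = 52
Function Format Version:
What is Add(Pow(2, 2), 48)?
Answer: 52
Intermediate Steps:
Add(Pow(2, 2), 48) = Add(4, 48) = 52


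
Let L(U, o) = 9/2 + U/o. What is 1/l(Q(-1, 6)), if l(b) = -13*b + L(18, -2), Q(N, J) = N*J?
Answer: 2/147 ≈ 0.013605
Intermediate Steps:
L(U, o) = 9/2 + U/o (L(U, o) = 9*(½) + U/o = 9/2 + U/o)
Q(N, J) = J*N
l(b) = -9/2 - 13*b (l(b) = -13*b + (9/2 + 18/(-2)) = -13*b + (9/2 + 18*(-½)) = -13*b + (9/2 - 9) = -13*b - 9/2 = -9/2 - 13*b)
1/l(Q(-1, 6)) = 1/(-9/2 - 78*(-1)) = 1/(-9/2 - 13*(-6)) = 1/(-9/2 + 78) = 1/(147/2) = 2/147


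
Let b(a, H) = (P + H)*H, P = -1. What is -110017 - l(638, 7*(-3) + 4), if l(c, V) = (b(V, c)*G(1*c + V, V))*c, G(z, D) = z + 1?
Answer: -161276641433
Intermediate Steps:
b(a, H) = H*(-1 + H) (b(a, H) = (-1 + H)*H = H*(-1 + H))
G(z, D) = 1 + z
l(c, V) = c²*(-1 + c)*(1 + V + c) (l(c, V) = ((c*(-1 + c))*(1 + (1*c + V)))*c = ((c*(-1 + c))*(1 + (c + V)))*c = ((c*(-1 + c))*(1 + (V + c)))*c = ((c*(-1 + c))*(1 + V + c))*c = (c*(-1 + c)*(1 + V + c))*c = c²*(-1 + c)*(1 + V + c))
-110017 - l(638, 7*(-3) + 4) = -110017 - 638²*(-1 + 638)*(1 + (7*(-3) + 4) + 638) = -110017 - 407044*637*(1 + (-21 + 4) + 638) = -110017 - 407044*637*(1 - 17 + 638) = -110017 - 407044*637*622 = -110017 - 1*161276531416 = -110017 - 161276531416 = -161276641433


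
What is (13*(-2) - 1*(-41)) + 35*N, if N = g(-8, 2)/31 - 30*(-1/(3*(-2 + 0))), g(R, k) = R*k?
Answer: -5520/31 ≈ -178.06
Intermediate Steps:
N = -171/31 (N = -8*2/31 - 30*(-1/(3*(-2 + 0))) = -16*1/31 - 30/((-3*(-2))) = -16/31 - 30/6 = -16/31 - 30*⅙ = -16/31 - 5 = -171/31 ≈ -5.5161)
(13*(-2) - 1*(-41)) + 35*N = (13*(-2) - 1*(-41)) + 35*(-171/31) = (-26 + 41) - 5985/31 = 15 - 5985/31 = -5520/31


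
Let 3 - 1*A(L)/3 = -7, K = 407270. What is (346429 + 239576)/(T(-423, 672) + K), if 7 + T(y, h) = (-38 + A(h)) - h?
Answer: 586005/406583 ≈ 1.4413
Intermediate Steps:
A(L) = 30 (A(L) = 9 - 3*(-7) = 9 + 21 = 30)
T(y, h) = -15 - h (T(y, h) = -7 + ((-38 + 30) - h) = -7 + (-8 - h) = -15 - h)
(346429 + 239576)/(T(-423, 672) + K) = (346429 + 239576)/((-15 - 1*672) + 407270) = 586005/((-15 - 672) + 407270) = 586005/(-687 + 407270) = 586005/406583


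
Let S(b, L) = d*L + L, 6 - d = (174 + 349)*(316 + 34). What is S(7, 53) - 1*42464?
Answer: -9743743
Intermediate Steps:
d = -183044 (d = 6 - (174 + 349)*(316 + 34) = 6 - 523*350 = 6 - 1*183050 = 6 - 183050 = -183044)
S(b, L) = -183043*L (S(b, L) = -183044*L + L = -183043*L)
S(7, 53) - 1*42464 = -183043*53 - 1*42464 = -9701279 - 42464 = -9743743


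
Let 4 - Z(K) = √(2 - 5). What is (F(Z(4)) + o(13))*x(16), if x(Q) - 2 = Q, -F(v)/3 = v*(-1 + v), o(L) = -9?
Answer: -648 + 378*I*√3 ≈ -648.0 + 654.71*I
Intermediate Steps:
Z(K) = 4 - I*√3 (Z(K) = 4 - √(2 - 5) = 4 - √(-3) = 4 - I*√3)
F(v) = -3*v*(-1 + v)
x(Q) = 2 + Q
(F(Z(4)) + o(13))*x(16) = (3*(4 - I*√3)*(1 - (4 - I*√3)) - 9)*(2 + 16) = (3*(4 - I*√3)*(1 + (-4 + I*√3)) - 9)*18 = (3*(4 - I*√3)*(-3 + I*√3) - 9)*18 = (3*(-3 + I*√3)*(4 - I*√3) - 9)*18 = (-9 + 3*(-3 + I*√3)*(4 - I*√3))*18 = -162 + 54*(-3 + I*√3)*(4 - I*√3)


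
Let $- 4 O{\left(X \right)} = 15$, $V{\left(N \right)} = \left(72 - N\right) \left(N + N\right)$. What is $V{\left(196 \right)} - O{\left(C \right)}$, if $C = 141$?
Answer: $- \frac{194417}{4} \approx -48604.0$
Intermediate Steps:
$V{\left(N \right)} = 2 N \left(72 - N\right)$ ($V{\left(N \right)} = \left(72 - N\right) 2 N = 2 N \left(72 - N\right)$)
$O{\left(X \right)} = - \frac{15}{4}$ ($O{\left(X \right)} = \left(- \frac{1}{4}\right) 15 = - \frac{15}{4}$)
$V{\left(196 \right)} - O{\left(C \right)} = 2 \cdot 196 \left(72 - 196\right) - - \frac{15}{4} = 2 \cdot 196 \left(72 - 196\right) + \frac{15}{4} = 2 \cdot 196 \left(-124\right) + \frac{15}{4} = -48608 + \frac{15}{4} = - \frac{194417}{4}$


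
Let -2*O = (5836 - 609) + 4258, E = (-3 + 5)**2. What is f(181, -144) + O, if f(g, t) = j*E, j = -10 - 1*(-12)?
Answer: -9469/2 ≈ -4734.5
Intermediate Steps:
j = 2 (j = -10 + 12 = 2)
E = 4 (E = 2**2 = 4)
O = -9485/2 (O = -((5836 - 609) + 4258)/2 = -(5227 + 4258)/2 = -1/2*9485 = -9485/2 ≈ -4742.5)
f(g, t) = 8 (f(g, t) = 2*4 = 8)
f(181, -144) + O = 8 - 9485/2 = -9469/2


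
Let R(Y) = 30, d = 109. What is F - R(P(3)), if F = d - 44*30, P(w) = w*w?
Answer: -1241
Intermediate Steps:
P(w) = w**2
F = -1211 (F = 109 - 44*30 = 109 - 1320 = -1211)
F - R(P(3)) = -1211 - 1*30 = -1211 - 30 = -1241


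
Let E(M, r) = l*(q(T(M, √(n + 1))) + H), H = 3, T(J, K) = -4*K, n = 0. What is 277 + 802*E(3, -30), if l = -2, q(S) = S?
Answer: 1881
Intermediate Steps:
E(M, r) = 2 (E(M, r) = -2*(-4*√(0 + 1) + 3) = -2*(-4*√1 + 3) = -2*(-4*1 + 3) = -2*(-4 + 3) = -2*(-1) = 2)
277 + 802*E(3, -30) = 277 + 802*2 = 277 + 1604 = 1881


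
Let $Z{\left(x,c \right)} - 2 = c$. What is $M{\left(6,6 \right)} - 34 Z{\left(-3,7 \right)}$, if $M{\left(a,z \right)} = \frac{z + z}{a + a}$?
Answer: $-305$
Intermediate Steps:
$Z{\left(x,c \right)} = 2 + c$
$M{\left(a,z \right)} = \frac{z}{a}$ ($M{\left(a,z \right)} = \frac{2 z}{2 a} = 2 z \frac{1}{2 a} = \frac{z}{a}$)
$M{\left(6,6 \right)} - 34 Z{\left(-3,7 \right)} = \frac{6}{6} - 34 \left(2 + 7\right) = 6 \cdot \frac{1}{6} - 306 = 1 - 306 = -305$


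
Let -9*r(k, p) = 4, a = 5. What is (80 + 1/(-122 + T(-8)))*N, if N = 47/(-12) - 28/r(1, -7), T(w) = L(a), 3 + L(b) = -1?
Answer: 7146011/1512 ≈ 4726.2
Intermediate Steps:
r(k, p) = -4/9 (r(k, p) = -⅑*4 = -4/9)
L(b) = -4 (L(b) = -3 - 1 = -4)
T(w) = -4
N = 709/12 (N = 47/(-12) - 28/(-4/9) = 47*(-1/12) - 28*(-9/4) = -47/12 + 63 = 709/12 ≈ 59.083)
(80 + 1/(-122 + T(-8)))*N = (80 + 1/(-122 - 4))*(709/12) = (80 + 1/(-126))*(709/12) = (80 - 1/126)*(709/12) = (10079/126)*(709/12) = 7146011/1512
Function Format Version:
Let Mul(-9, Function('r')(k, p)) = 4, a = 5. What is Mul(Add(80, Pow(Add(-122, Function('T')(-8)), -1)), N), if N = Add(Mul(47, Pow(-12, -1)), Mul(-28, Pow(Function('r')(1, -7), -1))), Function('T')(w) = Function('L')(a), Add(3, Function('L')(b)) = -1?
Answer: Rational(7146011, 1512) ≈ 4726.2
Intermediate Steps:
Function('r')(k, p) = Rational(-4, 9) (Function('r')(k, p) = Mul(Rational(-1, 9), 4) = Rational(-4, 9))
Function('L')(b) = -4 (Function('L')(b) = Add(-3, -1) = -4)
Function('T')(w) = -4
N = Rational(709, 12) (N = Add(Mul(47, Pow(-12, -1)), Mul(-28, Pow(Rational(-4, 9), -1))) = Add(Mul(47, Rational(-1, 12)), Mul(-28, Rational(-9, 4))) = Add(Rational(-47, 12), 63) = Rational(709, 12) ≈ 59.083)
Mul(Add(80, Pow(Add(-122, Function('T')(-8)), -1)), N) = Mul(Add(80, Pow(Add(-122, -4), -1)), Rational(709, 12)) = Mul(Add(80, Pow(-126, -1)), Rational(709, 12)) = Mul(Add(80, Rational(-1, 126)), Rational(709, 12)) = Mul(Rational(10079, 126), Rational(709, 12)) = Rational(7146011, 1512)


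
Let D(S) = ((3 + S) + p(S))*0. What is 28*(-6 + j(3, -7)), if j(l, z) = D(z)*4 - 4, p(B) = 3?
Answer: -280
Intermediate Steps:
D(S) = 0 (D(S) = ((3 + S) + 3)*0 = (6 + S)*0 = 0)
j(l, z) = -4 (j(l, z) = 0*4 - 4 = 0 - 4 = -4)
28*(-6 + j(3, -7)) = 28*(-6 - 4) = 28*(-10) = -280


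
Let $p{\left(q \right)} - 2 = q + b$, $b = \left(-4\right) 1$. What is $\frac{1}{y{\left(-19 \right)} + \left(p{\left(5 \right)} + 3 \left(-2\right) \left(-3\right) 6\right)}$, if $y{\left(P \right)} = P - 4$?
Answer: $\frac{1}{88} \approx 0.011364$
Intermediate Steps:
$b = -4$
$y{\left(P \right)} = -4 + P$
$p{\left(q \right)} = -2 + q$ ($p{\left(q \right)} = 2 + \left(q - 4\right) = 2 + \left(-4 + q\right) = -2 + q$)
$\frac{1}{y{\left(-19 \right)} + \left(p{\left(5 \right)} + 3 \left(-2\right) \left(-3\right) 6\right)} = \frac{1}{\left(-4 - 19\right) + \left(\left(-2 + 5\right) + 3 \left(-2\right) \left(-3\right) 6\right)} = \frac{1}{-23 + \left(3 + \left(-6\right) \left(-3\right) 6\right)} = \frac{1}{-23 + \left(3 + 18 \cdot 6\right)} = \frac{1}{-23 + \left(3 + 108\right)} = \frac{1}{-23 + 111} = \frac{1}{88}$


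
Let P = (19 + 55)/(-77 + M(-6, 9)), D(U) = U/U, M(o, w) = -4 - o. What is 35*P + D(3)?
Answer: -503/15 ≈ -33.533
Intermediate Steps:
D(U) = 1
P = -74/75 (P = (19 + 55)/(-77 + (-4 - 1*(-6))) = 74/(-77 + (-4 + 6)) = 74/(-77 + 2) = 74/(-75) = 74*(-1/75) = -74/75 ≈ -0.98667)
35*P + D(3) = 35*(-74/75) + 1 = -518/15 + 1 = -503/15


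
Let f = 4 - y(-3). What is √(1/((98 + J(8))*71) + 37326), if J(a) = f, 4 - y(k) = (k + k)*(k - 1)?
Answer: √2800578896206/8662 ≈ 193.20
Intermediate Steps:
y(k) = 4 - 2*k*(-1 + k) (y(k) = 4 - (k + k)*(k - 1) = 4 - 2*k*(-1 + k))
f = 24 (f = 4 - (4 - 2*(-3)² + 2*(-3)) = 4 - (4 - 2*9 - 6) = 4 - (4 - 18 - 6) = 4 - 1*(-20) = 4 + 20 = 24)
J(a) = 24
√(1/((98 + J(8))*71) + 37326) = √(1/((98 + 24)*71) + 37326) = √(1/(122*71) + 37326) = √(1/8662 + 37326) = √(323317813/8662) = √2800578896206/8662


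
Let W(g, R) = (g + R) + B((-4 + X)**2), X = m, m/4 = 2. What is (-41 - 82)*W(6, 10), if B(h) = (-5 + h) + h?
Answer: -5289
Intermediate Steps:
m = 8 (m = 4*2 = 8)
X = 8
B(h) = -5 + 2*h
W(g, R) = 27 + R + g (W(g, R) = (g + R) + (-5 + 2*(-4 + 8)**2) = (R + g) + (-5 + 2*4**2) = (R + g) + (-5 + 2*16) = (R + g) + (-5 + 32) = (R + g) + 27 = 27 + R + g)
(-41 - 82)*W(6, 10) = (-41 - 82)*(27 + 10 + 6) = -123*43 = -5289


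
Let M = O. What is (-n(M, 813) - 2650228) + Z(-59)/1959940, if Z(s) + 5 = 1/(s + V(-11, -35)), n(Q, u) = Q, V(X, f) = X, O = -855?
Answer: -363482848233751/137195800 ≈ -2.6494e+6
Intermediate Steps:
M = -855
Z(s) = -5 + 1/(-11 + s) (Z(s) = -5 + 1/(s - 11) = -5 + 1/(-11 + s))
(-n(M, 813) - 2650228) + Z(-59)/1959940 = (-1*(-855) - 2650228) + ((56 - 5*(-59))/(-11 - 59))/1959940 = (855 - 2650228) + ((56 + 295)/(-70))*(1/1959940) = -2649373 - 1/70*351*(1/1959940) = -2649373 - 351/70*1/1959940 = -2649373 - 351/137195800 = -363482848233751/137195800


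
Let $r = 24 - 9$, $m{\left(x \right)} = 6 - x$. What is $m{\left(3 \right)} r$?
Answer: $45$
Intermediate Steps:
$r = 15$ ($r = 24 - 9 = 15$)
$m{\left(3 \right)} r = \left(6 - 3\right) 15 = 3 \cdot 15 = 45$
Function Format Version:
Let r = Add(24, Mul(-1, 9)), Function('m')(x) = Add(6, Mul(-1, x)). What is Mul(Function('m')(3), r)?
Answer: 45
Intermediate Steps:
r = 15 (r = Add(24, -9) = 15)
Mul(Function('m')(3), r) = Mul(Add(6, Mul(-1, 3)), 15) = Mul(Add(6, -3), 15) = Mul(3, 15) = 45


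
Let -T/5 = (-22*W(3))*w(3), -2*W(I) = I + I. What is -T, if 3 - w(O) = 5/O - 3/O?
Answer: 770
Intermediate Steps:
W(I) = -I (W(I) = -(I + I)/2 = -I)
w(O) = 3 - 2/O (w(O) = 3 - (5/O - 3/O) = 3 - 2/O)
T = -770 (T = -5*(-(-22)*3)*(3 - 2/3) = -5*(-22*(-3))*(3 - 2*⅓) = -330*(3 - ⅔) = -330*7/3 = -5*154 = -770)
-T = -1*(-770) = 770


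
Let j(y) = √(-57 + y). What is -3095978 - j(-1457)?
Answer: -3095978 - I*√1514 ≈ -3.096e+6 - 38.91*I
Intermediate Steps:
-3095978 - j(-1457) = -3095978 - √(-57 - 1457) = -3095978 - √(-1514) = -3095978 - I*√1514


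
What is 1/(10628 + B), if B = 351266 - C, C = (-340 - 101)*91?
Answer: 1/402025 ≈ 2.4874e-6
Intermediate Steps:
C = -40131 (C = -441*91 = -40131)
B = 391397 (B = 351266 - 1*(-40131) = 351266 + 40131 = 391397)
1/(10628 + B) = 1/(10628 + 391397) = 1/402025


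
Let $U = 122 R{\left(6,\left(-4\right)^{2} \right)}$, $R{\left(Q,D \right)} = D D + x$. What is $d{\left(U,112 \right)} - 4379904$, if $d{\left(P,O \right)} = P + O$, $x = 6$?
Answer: $-4347828$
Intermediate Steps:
$R{\left(Q,D \right)} = 6 + D^{2}$ ($R{\left(Q,D \right)} = D D + 6 = D^{2} + 6 = 6 + D^{2}$)
$U = 31964$ ($U = 122 \left(6 + \left(\left(-4\right)^{2}\right)^{2}\right) = 122 \left(6 + 16^{2}\right) = 122 \left(6 + 256\right) = 122 \cdot 262 = 31964$)
$d{\left(P,O \right)} = O + P$
$d{\left(U,112 \right)} - 4379904 = \left(112 + 31964\right) - 4379904 = 32076 - 4379904 = -4347828$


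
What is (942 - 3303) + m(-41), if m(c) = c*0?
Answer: -2361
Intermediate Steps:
m(c) = 0
(942 - 3303) + m(-41) = (942 - 3303) + 0 = -2361 + 0 = -2361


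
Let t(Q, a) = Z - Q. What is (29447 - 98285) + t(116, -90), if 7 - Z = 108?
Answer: -69055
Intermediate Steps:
Z = -101 (Z = 7 - 1*108 = 7 - 108 = -101)
t(Q, a) = -101 - Q
(29447 - 98285) + t(116, -90) = (29447 - 98285) + (-101 - 1*116) = -68838 + (-101 - 116) = -68838 - 217 = -69055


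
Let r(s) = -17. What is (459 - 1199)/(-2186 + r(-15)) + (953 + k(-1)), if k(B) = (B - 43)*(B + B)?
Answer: 2294063/2203 ≈ 1041.3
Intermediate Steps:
k(B) = 2*B*(-43 + B) (k(B) = (-43 + B)*(2*B) = 2*B*(-43 + B))
(459 - 1199)/(-2186 + r(-15)) + (953 + k(-1)) = (459 - 1199)/(-2186 - 17) + (953 + 2*(-1)*(-43 - 1)) = -740/(-2203) + (953 + 2*(-1)*(-44)) = -740*(-1/2203) + (953 + 88) = 740/2203 + 1041 = 2294063/2203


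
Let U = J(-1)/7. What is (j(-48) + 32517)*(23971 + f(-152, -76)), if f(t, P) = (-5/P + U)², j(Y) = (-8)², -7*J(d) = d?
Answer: 10831037039097397/13868176 ≈ 7.8100e+8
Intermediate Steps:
J(d) = -d/7
j(Y) = 64
U = 1/49 (U = -⅐*(-1)/7 = (⅐)*(⅐) = 1/49 ≈ 0.020408)
f(t, P) = (1/49 - 5/P)² (f(t, P) = (-5/P + 1/49)² = (1/49 - 5/P)²)
(j(-48) + 32517)*(23971 + f(-152, -76)) = (64 + 32517)*(23971 + (1/2401)*(-245 - 76)²/(-76)²) = 32581*(23971 + (1/2401)*(1/5776)*(-321)²) = 32581*(23971 + (1/2401)*(1/5776)*103041) = 32581*(23971 + 103041/13868176) = 32581*(332434149937/13868176) = 10831037039097397/13868176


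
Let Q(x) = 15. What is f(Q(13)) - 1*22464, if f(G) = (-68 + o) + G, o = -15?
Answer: -22532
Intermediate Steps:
f(G) = -83 + G (f(G) = (-68 - 15) + G = -83 + G)
f(Q(13)) - 1*22464 = (-83 + 15) - 1*22464 = -68 - 22464 = -22532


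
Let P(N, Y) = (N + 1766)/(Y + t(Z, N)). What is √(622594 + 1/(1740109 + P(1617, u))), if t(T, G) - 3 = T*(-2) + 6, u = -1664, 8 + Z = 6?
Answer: √321167046990636328676370/718229144 ≈ 789.05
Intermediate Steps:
Z = -2 (Z = -8 + 6 = -2)
t(T, G) = 9 - 2*T (t(T, G) = 3 + (T*(-2) + 6) = 3 + (-2*T + 6) = 3 + (6 - 2*T) = 9 - 2*T)
P(N, Y) = (1766 + N)/(13 + Y) (P(N, Y) = (N + 1766)/(Y + (9 - 2*(-2))) = (1766 + N)/(Y + (9 + 4)) = (1766 + N)/(Y + 13) = (1766 + N)/(13 + Y))
√(622594 + 1/(1740109 + P(1617, u))) = √(622594 + 1/(1740109 + (1766 + 1617)/(13 - 1664))) = √(622594 + 1/(1740109 + 3383/(-1651))) = √(622594 + 1/(1740109 - 1/1651*3383)) = √(622594 + 1/(1740109 - 3383/1651)) = √(622594 + 1/(2872916576/1651)) = √(622594 + 1651/2872916576) = √(1788660622719795/2872916576) = √321167046990636328676370/718229144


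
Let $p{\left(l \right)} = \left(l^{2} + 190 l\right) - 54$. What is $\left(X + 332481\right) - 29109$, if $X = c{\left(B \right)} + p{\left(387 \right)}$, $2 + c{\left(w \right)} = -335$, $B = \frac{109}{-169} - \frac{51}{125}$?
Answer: $526280$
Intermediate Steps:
$B = - \frac{22244}{21125}$ ($B = 109 \left(- \frac{1}{169}\right) - \frac{51}{125} = - \frac{109}{169} - \frac{51}{125} = - \frac{22244}{21125} \approx -1.053$)
$p{\left(l \right)} = -54 + l^{2} + 190 l$
$c{\left(w \right)} = -337$ ($c{\left(w \right)} = -2 - 335 = -337$)
$X = 222908$ ($X = -337 + \left(-54 + 387^{2} + 190 \cdot 387\right) = -337 + \left(-54 + 149769 + 73530\right) = -337 + 223245 = 222908$)
$\left(X + 332481\right) - 29109 = \left(222908 + 332481\right) - 29109 = 555389 - 29109 = 526280$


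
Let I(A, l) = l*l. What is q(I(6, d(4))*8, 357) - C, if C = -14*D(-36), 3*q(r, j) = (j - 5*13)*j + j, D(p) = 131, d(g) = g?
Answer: 36701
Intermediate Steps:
I(A, l) = l²
q(r, j) = j/3 + j*(-65 + j)/3 (q(r, j) = ((j - 5*13)*j + j)/3 = ((j - 65)*j + j)/3 = ((-65 + j)*j + j)/3 = (j*(-65 + j) + j)/3 = (j + j*(-65 + j))/3 = j/3 + j*(-65 + j)/3)
C = -1834 (C = -14*131 = -1834)
q(I(6, d(4))*8, 357) - C = (⅓)*357*(-64 + 357) - 1*(-1834) = (⅓)*357*293 + 1834 = 34867 + 1834 = 36701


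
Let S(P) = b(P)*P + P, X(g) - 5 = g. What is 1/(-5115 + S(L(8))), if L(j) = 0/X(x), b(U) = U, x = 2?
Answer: -1/5115 ≈ -0.00019550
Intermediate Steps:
X(g) = 5 + g
L(j) = 0 (L(j) = 0/(5 + 2) = 0/7 = 0*(1/7) = 0)
S(P) = P + P**2 (S(P) = P*P + P = P**2 + P = P + P**2)
1/(-5115 + S(L(8))) = 1/(-5115 + 0*(1 + 0)) = 1/(-5115 + 0*1) = 1/(-5115 + 0) = 1/(-5115) = -1/5115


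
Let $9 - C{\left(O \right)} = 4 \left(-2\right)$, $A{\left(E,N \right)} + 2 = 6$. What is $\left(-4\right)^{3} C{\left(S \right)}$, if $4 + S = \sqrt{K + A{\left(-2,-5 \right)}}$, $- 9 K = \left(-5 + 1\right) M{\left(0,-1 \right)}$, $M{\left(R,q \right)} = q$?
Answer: $-1088$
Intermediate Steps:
$K = - \frac{4}{9}$ ($K = - \frac{\left(-5 + 1\right) \left(-1\right)}{9} = - \frac{\left(-4\right) \left(-1\right)}{9} = \left(- \frac{1}{9}\right) 4 = - \frac{4}{9} \approx -0.44444$)
$A{\left(E,N \right)} = 4$ ($A{\left(E,N \right)} = -2 + 6 = 4$)
$S = -4 + \frac{4 \sqrt{2}}{3}$ ($S = -4 + \sqrt{- \frac{4}{9} + 4} = -4 + \sqrt{\frac{32}{9}} = -4 + \frac{4 \sqrt{2}}{3} \approx -2.1144$)
$C{\left(O \right)} = 17$ ($C{\left(O \right)} = 9 - 4 \left(-2\right) = 9 - -8 = 9 + 8 = 17$)
$\left(-4\right)^{3} C{\left(S \right)} = \left(-4\right)^{3} \cdot 17 = \left(-64\right) 17 = -1088$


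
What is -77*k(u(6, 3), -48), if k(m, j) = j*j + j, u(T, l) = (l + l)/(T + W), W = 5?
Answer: -173712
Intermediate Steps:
u(T, l) = 2*l/(5 + T) (u(T, l) = (l + l)/(T + 5) = (2*l)/(5 + T) = 2*l/(5 + T))
k(m, j) = j + j² (k(m, j) = j² + j = j + j²)
-77*k(u(6, 3), -48) = -(-3696)*(1 - 48) = -(-3696)*(-47) = -77*2256 = -173712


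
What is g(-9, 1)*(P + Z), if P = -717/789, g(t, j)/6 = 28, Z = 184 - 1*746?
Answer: -24871560/263 ≈ -94569.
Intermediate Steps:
Z = -562 (Z = 184 - 746 = -562)
g(t, j) = 168 (g(t, j) = 6*28 = 168)
P = -239/263 (P = -717*1/789 = -239/263 ≈ -0.90874)
g(-9, 1)*(P + Z) = 168*(-239/263 - 562) = 168*(-148045/263) = -24871560/263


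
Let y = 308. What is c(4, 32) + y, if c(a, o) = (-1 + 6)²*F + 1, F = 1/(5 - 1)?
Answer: 1261/4 ≈ 315.25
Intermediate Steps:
F = ¼ (F = 1/4 = ¼ ≈ 0.25000)
c(a, o) = 29/4 (c(a, o) = (-1 + 6)²*(¼) + 1 = 5²*(¼) + 1 = 25*(¼) + 1 = 25/4 + 1 = 29/4)
c(4, 32) + y = 29/4 + 308 = 1261/4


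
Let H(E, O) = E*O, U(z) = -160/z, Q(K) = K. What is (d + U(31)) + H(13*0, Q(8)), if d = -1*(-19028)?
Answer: 589708/31 ≈ 19023.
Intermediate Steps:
d = 19028
(d + U(31)) + H(13*0, Q(8)) = (19028 - 160/31) + (13*0)*8 = (19028 - 160*1/31) + 0*8 = (19028 - 160/31) + 0 = 589708/31 + 0 = 589708/31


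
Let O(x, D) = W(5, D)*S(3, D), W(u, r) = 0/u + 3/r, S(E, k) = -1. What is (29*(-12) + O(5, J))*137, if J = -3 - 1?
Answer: -190293/4 ≈ -47573.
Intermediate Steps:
J = -4
W(u, r) = 3/r (W(u, r) = 0 + 3/r = 3/r)
O(x, D) = -3/D (O(x, D) = (3/D)*(-1) = -3/D)
(29*(-12) + O(5, J))*137 = (29*(-12) - 3/(-4))*137 = (-348 - 3*(-¼))*137 = (-348 + ¾)*137 = -1389/4*137 = -190293/4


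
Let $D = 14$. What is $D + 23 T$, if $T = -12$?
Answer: $-262$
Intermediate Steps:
$D + 23 T = 14 + 23 \left(-12\right) = 14 - 276 = -262$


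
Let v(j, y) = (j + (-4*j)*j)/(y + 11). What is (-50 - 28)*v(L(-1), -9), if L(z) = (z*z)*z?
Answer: 195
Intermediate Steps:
L(z) = z³ (L(z) = z²*z = z³)
v(j, y) = (j - 4*j²)/(11 + y)
(-50 - 28)*v(L(-1), -9) = (-50 - 28)*((-1)³*(1 - 4*(-1)³)/(11 - 9)) = -(-78)*(1 - 4*(-1))/2 = -(-78)*(1 + 4)/2 = -(-78)*5/2 = -78*(-5/2) = 195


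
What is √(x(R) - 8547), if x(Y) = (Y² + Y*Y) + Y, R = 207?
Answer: √77358 ≈ 278.13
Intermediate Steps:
x(Y) = Y + 2*Y² (x(Y) = (Y² + Y²) + Y = 2*Y² + Y = Y + 2*Y²)
√(x(R) - 8547) = √(207*(1 + 2*207) - 8547) = √(207*(1 + 414) - 8547) = √(207*415 - 8547) = √(85905 - 8547) = √77358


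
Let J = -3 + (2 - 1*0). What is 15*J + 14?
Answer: -1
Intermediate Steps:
J = -1 (J = -3 + (2 + 0) = -3 + 2 = -1)
15*J + 14 = 15*(-1) + 14 = -15 + 14 = -1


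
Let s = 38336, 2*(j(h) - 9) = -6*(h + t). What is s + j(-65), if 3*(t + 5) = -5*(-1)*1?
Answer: 38550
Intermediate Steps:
t = -10/3 (t = -5 + (-5*(-1)*1)/3 = -5 + (5*1)/3 = -5 + (⅓)*5 = -5 + 5/3 = -10/3 ≈ -3.3333)
j(h) = 19 - 3*h (j(h) = 9 + (-6*(h - 10/3))/2 = 9 + (-6*(-10/3 + h))/2 = 9 + (20 - 6*h)/2 = 9 + (10 - 3*h) = 19 - 3*h)
s + j(-65) = 38336 + (19 - 3*(-65)) = 38336 + (19 + 195) = 38336 + 214 = 38550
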